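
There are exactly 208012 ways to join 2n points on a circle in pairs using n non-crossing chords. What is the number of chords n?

12

Non-crossing pairings of 2n points on a circle are counted by C_n. The Catalan number equal to 208012 is C_12.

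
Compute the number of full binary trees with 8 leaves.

429

A full binary tree with L leaves has L−1 internal nodes and is counted by C_{L−1}; L = 8 gives C_7.
C_7 = 429.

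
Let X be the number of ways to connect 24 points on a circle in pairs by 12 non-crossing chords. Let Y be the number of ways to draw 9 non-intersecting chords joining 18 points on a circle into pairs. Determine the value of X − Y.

Pairing 24 circle points by 12 non-crossing chords gives C_12 matchings. So X = C_12 = 208012.
Pairing 18 circle points by 9 non-crossing chords gives C_9 matchings. So Y = C_9 = 4862.
X − Y = 208012 − 4862 = 203150.

203150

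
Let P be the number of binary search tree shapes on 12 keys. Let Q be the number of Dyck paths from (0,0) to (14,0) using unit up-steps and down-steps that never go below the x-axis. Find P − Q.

207583

Rooted binary trees with 12 nodes (each child slot possibly empty) number C_12. So P = C_12 = 208012.
Dyck paths of semilength n (length 2n) are counted by C_n; here n = 7. So Q = C_7 = 429.
P − Q = 208012 − 429 = 207583.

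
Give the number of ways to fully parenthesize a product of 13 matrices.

Bracketing 13 factors into binary products is counted by C_{13−1} = C_12.
C_12 = C_11 · 2(2·11+1)/(11+2) = 58786 · 46/13 = 208012.

208012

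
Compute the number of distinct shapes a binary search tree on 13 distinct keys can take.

742900

Rooted binary trees with 13 nodes (each child slot possibly empty) number C_13.
C_13 = C(26,13)/14 = 10400600/14 = 742900.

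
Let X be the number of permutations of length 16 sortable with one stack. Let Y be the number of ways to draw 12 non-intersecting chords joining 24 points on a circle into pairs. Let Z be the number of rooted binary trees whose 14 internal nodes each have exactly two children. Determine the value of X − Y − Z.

32475218

Stack-sortable permutations are exactly the 231-avoiding ones, counted by C_n; here n = 16. So X = C_16 = 35357670.
Pairing 24 circle points by 12 non-crossing chords gives C_12 matchings. So Y = C_12 = 208012.
The number of full binary trees on 14 internal nodes is the Catalan number C_14. So Z = C_14 = 2674440.
X − Y − Z = 35357670 − 208012 − 2674440 = 32475218.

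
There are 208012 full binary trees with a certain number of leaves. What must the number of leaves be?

Full binary trees with L leaves are counted by C_{L−1}, and C_12 = 208012.
So the index is 12, and the number of leaves is 12 + 1 = 13.

13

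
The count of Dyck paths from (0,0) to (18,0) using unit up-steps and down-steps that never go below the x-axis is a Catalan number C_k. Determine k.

A Dyck path with 9 up-steps and 9 down-steps has semilength 9, so there are C_9 of them.

9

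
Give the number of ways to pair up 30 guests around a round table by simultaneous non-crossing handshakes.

9694845

With 30 = 2·15 people, non-crossing handshake pairings are non-crossing perfect matchings on a circle, counted by C_15.
C_15 = C(30,15)/16 = 155117520/16 = 9694845.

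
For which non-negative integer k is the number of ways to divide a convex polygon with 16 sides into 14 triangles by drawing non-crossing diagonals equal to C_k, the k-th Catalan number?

14

A convex 16-gon is triangulated into 14 triangles, and the number of such triangulations is the Catalan number C_{16−2} = C_14.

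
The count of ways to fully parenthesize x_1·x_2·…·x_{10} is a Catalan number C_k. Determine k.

9

Bracketing 10 factors into binary products is counted by C_{10−1} = C_9.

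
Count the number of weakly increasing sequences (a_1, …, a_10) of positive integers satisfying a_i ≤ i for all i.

16796

Such sub-staircase sequences of length n are counted by C_n; here n = 10.
C_10 = C_9 · 2(2·9+1)/(9+2) = 4862 · 38/11 = 16796.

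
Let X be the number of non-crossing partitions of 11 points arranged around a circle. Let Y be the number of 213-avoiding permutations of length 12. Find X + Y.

266798

Non-crossing partitions of an n-element set are counted by C_n; here n = 11. So X = C_11 = 58786.
Permutations of [n] avoiding any single length-3 pattern are counted by C_n; here n = 12. So Y = C_12 = 208012.
X + Y = 58786 + 208012 = 266798.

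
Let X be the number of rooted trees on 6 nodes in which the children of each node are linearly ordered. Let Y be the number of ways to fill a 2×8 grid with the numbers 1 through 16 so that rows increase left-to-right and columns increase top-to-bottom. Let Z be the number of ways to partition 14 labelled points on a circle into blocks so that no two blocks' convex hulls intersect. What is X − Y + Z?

Rooted ordered (plane) trees on m nodes have m−1 edges and are counted by C_{m−1}; m = 6 gives C_5. So X = C_5 = 42.
By the hook-length formula (or a Dyck-path bijection), SYT of shape 2×8 number C_8. So Y = C_8 = 1430.
The non-crossing partitions of [14] form a lattice of size C_14. So Z = C_14 = 2674440.
X − Y + Z = 42 − 1430 + 2674440 = 2673052.

2673052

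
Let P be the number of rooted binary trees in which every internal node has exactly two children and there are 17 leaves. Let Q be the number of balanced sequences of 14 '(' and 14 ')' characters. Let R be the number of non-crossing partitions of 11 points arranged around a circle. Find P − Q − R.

32624444

Full binary trees with 17 leaves have 17−1 = 16 internal nodes, so there are C_16 of them. So P = C_16 = 35357670.
A balanced arrangement of 14 bracket pairs is a Dyck word of semilength 14, so the count is C_14. So Q = C_14 = 2674440.
The non-crossing partitions of [11] form a lattice of size C_11. So R = C_11 = 58786.
P − Q − R = 35357670 − 2674440 − 58786 = 32624444.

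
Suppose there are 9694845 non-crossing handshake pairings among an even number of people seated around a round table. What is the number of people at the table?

30

Non-crossing handshake pairings of 2n people are counted by C_n. Since C_15 = 9694845, the index is 15.
So n = 15, and there are 2n = 30 people.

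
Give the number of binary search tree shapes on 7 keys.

Rooted binary trees with 7 nodes (each child slot possibly empty) number C_7.
C_7 = C(14,7)/8 = 3432/8 = 429.

429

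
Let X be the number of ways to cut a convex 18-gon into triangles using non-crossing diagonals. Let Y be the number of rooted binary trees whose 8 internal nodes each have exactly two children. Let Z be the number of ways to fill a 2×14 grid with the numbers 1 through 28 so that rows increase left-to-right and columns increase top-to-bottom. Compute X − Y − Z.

32681800

A convex 18-gon is triangulated into 16 triangles, and the number of such triangulations is the Catalan number C_{18−2} = C_16. So X = C_16 = 35357670.
The number of full binary trees on 8 internal nodes is the Catalan number C_8. So Y = C_8 = 1430.
Standard Young tableaux of shape 2×n are counted by C_n; here n = 14. So Z = C_14 = 2674440.
X − Y − Z = 35357670 − 1430 − 2674440 = 32681800.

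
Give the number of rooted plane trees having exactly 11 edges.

A rooted plane tree with 11 edges has 12 nodes, and the count is C_11.
C_11 = C_10 · 2(2·10+1)/(10+2) = 16796 · 42/12 = 58786.

58786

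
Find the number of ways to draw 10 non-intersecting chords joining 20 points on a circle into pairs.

16796

Non-crossing perfect matchings of 2n points on a circle are counted by C_n; with 20 points, n = 10.
C_10 = C(20,10)/11 = 184756/11 = 16796.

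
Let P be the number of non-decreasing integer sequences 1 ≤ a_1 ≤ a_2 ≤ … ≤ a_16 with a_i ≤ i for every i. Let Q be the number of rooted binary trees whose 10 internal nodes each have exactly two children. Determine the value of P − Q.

35340874

Such sub-staircase sequences of length n are counted by C_n; here n = 16. So P = C_16 = 35357670.
Full binary trees with n internal nodes are counted by C_n; here n = 10. So Q = C_10 = 16796.
P − Q = 35357670 − 16796 = 35340874.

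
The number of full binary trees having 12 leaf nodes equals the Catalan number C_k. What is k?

11

A full binary tree with L leaves has L−1 internal nodes and is counted by C_{L−1}; L = 12 gives C_11.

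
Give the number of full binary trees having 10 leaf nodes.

Full binary trees with 10 leaves have 10−1 = 9 internal nodes, so there are C_9 of them.
C_9 = C_8 · 2(2·8+1)/(8+2) = 1430 · 34/10 = 4862.

4862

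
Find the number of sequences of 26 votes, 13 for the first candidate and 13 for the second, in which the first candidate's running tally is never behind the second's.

742900

Reading a vote for the leader as '(' and for the other as ')' turns such a sequence into a balanced string of 13 pairs, so the count is C_13.
C_13 = C_12 · 2(2·12+1)/(12+2) = 208012 · 50/14 = 742900.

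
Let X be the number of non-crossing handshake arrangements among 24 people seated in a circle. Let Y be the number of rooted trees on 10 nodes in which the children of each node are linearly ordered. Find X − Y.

203150

With 24 = 2·12 people, non-crossing handshake pairings are non-crossing perfect matchings on a circle, counted by C_12. So X = C_12 = 208012.
Rooted ordered (plane) trees on m nodes have m−1 edges and are counted by C_{m−1}; m = 10 gives C_9. So Y = C_9 = 4862.
X − Y = 208012 − 4862 = 203150.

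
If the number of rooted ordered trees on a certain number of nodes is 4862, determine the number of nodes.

10

Rooted ordered trees on m nodes are counted by C_{m−1}. Since C_9 = 4862, the index is 9.
So the index is 9, and the number of nodes is 9 + 1 = 10.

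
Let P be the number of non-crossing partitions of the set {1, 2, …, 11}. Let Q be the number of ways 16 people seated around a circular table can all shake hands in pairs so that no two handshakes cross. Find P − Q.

57356

The non-crossing partitions of [11] form a lattice of size C_11. So P = C_11 = 58786.
With 16 = 2·8 people, non-crossing handshake pairings are non-crossing perfect matchings on a circle, counted by C_8. So Q = C_8 = 1430.
P − Q = 58786 − 1430 = 57356.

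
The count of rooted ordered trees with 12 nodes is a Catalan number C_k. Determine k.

11

Rooted ordered (plane) trees on m nodes have m−1 edges and are counted by C_{m−1}; m = 12 gives C_11.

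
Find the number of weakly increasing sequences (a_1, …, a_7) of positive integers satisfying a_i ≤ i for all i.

Weakly increasing sequences with a_i ≤ i biject with Dyck paths of semilength 7, so there are C_7.
C_7 = C_6 · 2(2·6+1)/(6+2) = 132 · 26/8 = 429.

429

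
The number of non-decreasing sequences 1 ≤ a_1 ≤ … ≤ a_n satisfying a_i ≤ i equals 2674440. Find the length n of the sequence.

Such sub-staircase sequences of length n are counted by C_n. The Catalan number equal to 2674440 is C_14.

14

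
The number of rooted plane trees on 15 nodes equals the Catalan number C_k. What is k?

Rooted ordered (plane) trees on m nodes have m−1 edges and are counted by C_{m−1}; m = 15 gives C_14.

14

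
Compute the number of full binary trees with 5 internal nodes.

42

Full binary trees with n internal nodes are counted by C_n; here n = 5.
C_5 = C(10,5)/6 = 252/6 = 42.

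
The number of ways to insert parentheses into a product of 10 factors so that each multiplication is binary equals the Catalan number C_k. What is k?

9

Parenthesizations of m factors correspond to full binary trees with m leaves, counted by C_{m−1}; m = 10 gives C_9.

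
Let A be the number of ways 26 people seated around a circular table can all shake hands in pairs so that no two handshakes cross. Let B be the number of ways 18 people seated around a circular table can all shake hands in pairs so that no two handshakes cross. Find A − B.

With 26 = 2·13 people, non-crossing handshake pairings are non-crossing perfect matchings on a circle, counted by C_13. So A = C_13 = 742900.
With 18 = 2·9 people, non-crossing handshake pairings are non-crossing perfect matchings on a circle, counted by C_9. So B = C_9 = 4862.
A − B = 742900 − 4862 = 738038.

738038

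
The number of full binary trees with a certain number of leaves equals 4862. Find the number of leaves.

Full binary trees with L leaves are counted by C_{L−1}. The Catalan number equal to 4862 is C_9.
So the index is 9, and the number of leaves is 9 + 1 = 10.

10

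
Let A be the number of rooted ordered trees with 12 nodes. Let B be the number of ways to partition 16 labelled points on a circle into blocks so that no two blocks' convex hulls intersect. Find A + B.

A rooted plane tree on 12 nodes has 11 edges, and such trees are counted by C_11. So A = C_11 = 58786.
The non-crossing partitions of [16] form a lattice of size C_16. So B = C_16 = 35357670.
A + B = 58786 + 35357670 = 35416456.

35416456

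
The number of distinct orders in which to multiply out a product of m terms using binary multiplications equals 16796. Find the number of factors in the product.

Parenthesizations of m factors are counted by C_{m−1}, and C_10 = 16796.
So the index is 10, and the number of factors is 10 + 1 = 11.

11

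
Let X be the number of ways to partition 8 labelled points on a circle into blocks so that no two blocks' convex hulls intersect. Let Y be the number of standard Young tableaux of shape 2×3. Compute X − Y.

1425

Non-crossing partitions of an n-element set are counted by C_n; here n = 8. So X = C_8 = 1430.
By the hook-length formula (or a Dyck-path bijection), SYT of shape 2×3 number C_3. So Y = C_3 = 5.
X − Y = 1430 − 5 = 1425.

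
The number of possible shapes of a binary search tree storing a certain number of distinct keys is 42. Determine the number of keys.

5

Binary search tree shapes on n keys are counted by C_n. The Catalan number equal to 42 is C_5.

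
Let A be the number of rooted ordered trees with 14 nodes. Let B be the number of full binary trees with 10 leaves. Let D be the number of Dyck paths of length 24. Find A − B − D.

530026

A rooted plane tree on 14 nodes has 13 edges, and such trees are counted by C_13. So A = C_13 = 742900.
Full binary trees with 10 leaves have 10−1 = 9 internal nodes, so there are C_9 of them. So B = C_9 = 4862.
A Dyck path with 12 up-steps and 12 down-steps has semilength 12, so there are C_12 of them. So D = C_12 = 208012.
A − B − D = 742900 − 4862 − 208012 = 530026.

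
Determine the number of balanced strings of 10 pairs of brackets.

Balanced strings of n pairs of brackets are counted by C_n; here n = 10.
C_10 = 16796.

16796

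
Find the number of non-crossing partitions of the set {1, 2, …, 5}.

42

The non-crossing partitions of [5] form a lattice of size C_5.
C_5 = C(10,5)/6 = 252/6 = 42.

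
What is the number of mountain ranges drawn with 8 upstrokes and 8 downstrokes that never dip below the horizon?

1430

A Dyck path with 8 up-steps and 8 down-steps has semilength 8, so there are C_8 of them.
C_8 = C(16,8)/9 = 12870/9 = 1430.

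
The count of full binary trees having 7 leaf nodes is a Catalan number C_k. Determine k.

A full binary tree with L leaves has L−1 internal nodes and is counted by C_{L−1}; L = 7 gives C_6.

6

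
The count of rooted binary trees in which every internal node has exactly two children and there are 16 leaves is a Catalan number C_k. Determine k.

A full binary tree with L leaves has L−1 internal nodes and is counted by C_{L−1}; L = 16 gives C_15.

15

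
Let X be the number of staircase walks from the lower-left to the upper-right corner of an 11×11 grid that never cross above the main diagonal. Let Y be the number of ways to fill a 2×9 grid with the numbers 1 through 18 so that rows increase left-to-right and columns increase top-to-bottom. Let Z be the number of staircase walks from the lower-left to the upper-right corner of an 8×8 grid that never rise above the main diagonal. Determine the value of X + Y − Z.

62218

Monotone paths in an n×n grid that stay weakly below the diagonal are counted by C_n; here n = 11. So X = C_11 = 58786.
By the hook-length formula (or a Dyck-path bijection), SYT of shape 2×9 number C_9. So Y = C_9 = 4862.
Sub-diagonal monotone paths from (0,0) to (8,8) biject with Dyck paths of semilength 8, giving C_8. So Z = C_8 = 1430.
X + Y − Z = 58786 + 4862 − 1430 = 62218.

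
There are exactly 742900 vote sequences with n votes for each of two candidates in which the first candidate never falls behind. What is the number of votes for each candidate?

13

Such ballot sequences with n votes each are counted by C_n, and C_13 = 742900.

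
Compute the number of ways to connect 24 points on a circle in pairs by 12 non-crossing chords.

208012

Non-crossing perfect matchings of 2n points on a circle are counted by C_n; with 24 points, n = 12.
C_12 = C(24,12)/13 = 2704156/13 = 208012.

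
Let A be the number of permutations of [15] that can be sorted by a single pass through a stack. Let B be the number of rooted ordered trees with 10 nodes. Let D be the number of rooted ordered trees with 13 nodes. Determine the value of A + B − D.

9491695

By Knuth's characterisation, the stack-sortable permutations of length 15 are the 231-avoiders, numbering C_15. So A = C_15 = 9694845.
A rooted plane tree on 10 nodes has 9 edges, and such trees are counted by C_9. So B = C_9 = 4862.
A rooted plane tree on 13 nodes has 12 edges, and such trees are counted by C_12. So D = C_12 = 208012.
A + B − D = 9694845 + 4862 − 208012 = 9491695.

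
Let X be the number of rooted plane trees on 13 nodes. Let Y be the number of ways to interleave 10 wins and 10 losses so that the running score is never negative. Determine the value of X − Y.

A rooted plane tree on 13 nodes has 12 edges, and such trees are counted by C_12. So X = C_12 = 208012.
Reading a vote for the leader as '(' and for the other as ')' turns such a sequence into a balanced string of 10 pairs, so the count is C_10. So Y = C_10 = 16796.
X − Y = 208012 − 16796 = 191216.

191216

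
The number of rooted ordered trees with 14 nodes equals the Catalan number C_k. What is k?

13

Rooted ordered (plane) trees on m nodes have m−1 edges and are counted by C_{m−1}; m = 14 gives C_13.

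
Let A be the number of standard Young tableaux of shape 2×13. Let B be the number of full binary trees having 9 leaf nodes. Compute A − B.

By the hook-length formula (or a Dyck-path bijection), SYT of shape 2×13 number C_13. So A = C_13 = 742900.
A full binary tree with L leaves has L−1 internal nodes and is counted by C_{L−1}; L = 9 gives C_8. So B = C_8 = 1430.
A − B = 742900 − 1430 = 741470.

741470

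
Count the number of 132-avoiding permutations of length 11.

For any fixed pattern of length 3, the pattern-avoiding permutations of [11] number C_11.
C_11 = C_10 · 2(2·10+1)/(10+2) = 16796 · 42/12 = 58786.

58786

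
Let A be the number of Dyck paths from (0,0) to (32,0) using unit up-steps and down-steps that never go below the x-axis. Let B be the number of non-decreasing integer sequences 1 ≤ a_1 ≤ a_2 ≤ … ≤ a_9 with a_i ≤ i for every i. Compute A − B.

35352808

Dyck paths of semilength n (length 2n) are counted by C_n; here n = 16. So A = C_16 = 35357670.
Weakly increasing sequences with a_i ≤ i biject with Dyck paths of semilength 9, so there are C_9. So B = C_9 = 4862.
A − B = 35357670 − 4862 = 35352808.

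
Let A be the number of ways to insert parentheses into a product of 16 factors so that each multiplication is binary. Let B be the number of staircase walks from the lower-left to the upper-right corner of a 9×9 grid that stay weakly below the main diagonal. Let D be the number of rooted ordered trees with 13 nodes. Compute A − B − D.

9481971

Parenthesizations of m factors correspond to full binary trees with m leaves, counted by C_{m−1}; m = 16 gives C_15. So A = C_15 = 9694845.
Sub-diagonal monotone paths from (0,0) to (9,9) biject with Dyck paths of semilength 9, giving C_9. So B = C_9 = 4862.
Rooted ordered (plane) trees on m nodes have m−1 edges and are counted by C_{m−1}; m = 13 gives C_12. So D = C_12 = 208012.
A − B − D = 9694845 − 4862 − 208012 = 9481971.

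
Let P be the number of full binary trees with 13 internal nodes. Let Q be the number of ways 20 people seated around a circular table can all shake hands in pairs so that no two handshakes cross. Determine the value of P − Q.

Full binary trees with n internal nodes are counted by C_n; here n = 13. So P = C_13 = 742900.
Non-crossing handshake pairings of 2n people are counted by C_n; 20 people gives n = 10. So Q = C_10 = 16796.
P − Q = 742900 − 16796 = 726104.

726104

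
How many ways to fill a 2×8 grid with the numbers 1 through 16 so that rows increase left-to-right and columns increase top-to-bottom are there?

By the hook-length formula (or a Dyck-path bijection), SYT of shape 2×8 number C_8.
C_8 = C(16,8)/9 = 12870/9 = 1430.

1430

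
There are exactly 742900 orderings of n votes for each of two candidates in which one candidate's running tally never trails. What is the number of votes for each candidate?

13

Such ballot sequences with n votes each are counted by C_n; 742900 = C_13.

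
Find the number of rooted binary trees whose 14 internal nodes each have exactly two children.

Full binary trees with n internal nodes are counted by C_n; here n = 14.
C_14 = C_13 · 2(2·13+1)/(13+2) = 742900 · 54/15 = 2674440.

2674440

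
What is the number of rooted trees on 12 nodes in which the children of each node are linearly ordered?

58786

A rooted plane tree on 12 nodes has 11 edges, and such trees are counted by C_11.
C_11 = C(22,11)/12 = 705432/12 = 58786.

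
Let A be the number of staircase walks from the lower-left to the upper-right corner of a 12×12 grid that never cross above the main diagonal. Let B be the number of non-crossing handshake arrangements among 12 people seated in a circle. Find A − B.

207880

Sub-diagonal monotone paths from (0,0) to (12,12) biject with Dyck paths of semilength 12, giving C_12. So A = C_12 = 208012.
Non-crossing handshake pairings of 2n people are counted by C_n; 12 people gives n = 6. So B = C_6 = 132.
A − B = 208012 − 132 = 207880.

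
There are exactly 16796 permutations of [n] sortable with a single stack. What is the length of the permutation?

10

Stack-sortable permutations of [n] are counted by C_n. Since C_10 = 16796, the index is 10.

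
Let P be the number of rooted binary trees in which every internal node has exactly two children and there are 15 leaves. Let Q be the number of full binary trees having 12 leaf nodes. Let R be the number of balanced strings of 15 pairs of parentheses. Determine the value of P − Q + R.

12310499

A full binary tree with L leaves has L−1 internal nodes and is counted by C_{L−1}; L = 15 gives C_14. So P = C_14 = 2674440.
A full binary tree with L leaves has L−1 internal nodes and is counted by C_{L−1}; L = 12 gives C_11. So Q = C_11 = 58786.
With 15 pairs the number of balanced bracket strings is the Catalan number C_15. So R = C_15 = 9694845.
P − Q + R = 2674440 − 58786 + 9694845 = 12310499.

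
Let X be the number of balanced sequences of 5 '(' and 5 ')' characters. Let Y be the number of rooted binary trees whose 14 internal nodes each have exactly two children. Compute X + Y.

With 5 pairs the number of balanced bracket strings is the Catalan number C_5. So X = C_5 = 42.
The number of full binary trees on 14 internal nodes is the Catalan number C_14. So Y = C_14 = 2674440.
X + Y = 42 + 2674440 = 2674482.

2674482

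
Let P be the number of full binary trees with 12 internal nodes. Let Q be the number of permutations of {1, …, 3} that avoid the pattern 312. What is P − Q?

The number of full binary trees on 12 internal nodes is the Catalan number C_12. So P = C_12 = 208012.
For any fixed pattern of length 3, the pattern-avoiding permutations of [3] number C_3. So Q = C_3 = 5.
P − Q = 208012 − 5 = 208007.

208007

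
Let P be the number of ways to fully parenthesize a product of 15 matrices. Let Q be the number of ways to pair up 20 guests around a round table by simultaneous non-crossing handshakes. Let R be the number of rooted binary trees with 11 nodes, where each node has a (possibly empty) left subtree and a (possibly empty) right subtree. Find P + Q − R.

2632450

Parenthesizations of m factors correspond to full binary trees with m leaves, counted by C_{m−1}; m = 15 gives C_14. So P = C_14 = 2674440.
Non-crossing handshake pairings of 2n people are counted by C_n; 20 people gives n = 10. So Q = C_10 = 16796.
There are C_n binary search tree shapes on n keys; with n = 11 that is C_11. So R = C_11 = 58786.
P + Q − R = 2674440 + 16796 − 58786 = 2632450.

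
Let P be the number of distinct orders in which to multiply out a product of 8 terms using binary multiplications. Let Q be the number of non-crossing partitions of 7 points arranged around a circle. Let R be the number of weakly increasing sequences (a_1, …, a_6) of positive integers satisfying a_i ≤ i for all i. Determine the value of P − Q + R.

132

Bracketing 8 factors into binary products is counted by C_{8−1} = C_7. So P = C_7 = 429.
Non-crossing partitions of an n-element set are counted by C_n; here n = 7. So Q = C_7 = 429.
Such sub-staircase sequences of length n are counted by C_n; here n = 6. So R = C_6 = 132.
P − Q + R = 429 − 429 + 132 = 132.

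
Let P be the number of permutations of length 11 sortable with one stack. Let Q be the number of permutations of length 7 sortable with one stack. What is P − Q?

By Knuth's characterisation, the stack-sortable permutations of length 11 are the 231-avoiders, numbering C_11. So P = C_11 = 58786.
By Knuth's characterisation, the stack-sortable permutations of length 7 are the 231-avoiders, numbering C_7. So Q = C_7 = 429.
P − Q = 58786 − 429 = 58357.

58357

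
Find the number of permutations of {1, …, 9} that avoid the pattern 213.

Permutations of [n] avoiding any single length-3 pattern are counted by C_n; here n = 9.
C_9 = 4862.

4862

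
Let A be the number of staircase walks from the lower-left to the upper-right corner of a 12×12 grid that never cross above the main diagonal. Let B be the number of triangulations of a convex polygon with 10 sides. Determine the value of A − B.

206582

Sub-diagonal monotone paths from (0,0) to (12,12) biject with Dyck paths of semilength 12, giving C_12. So A = C_12 = 208012.
The number of triangulations of a 10-gon is the Catalan number C_8 (index = sides − 2). So B = C_8 = 1430.
A − B = 208012 − 1430 = 206582.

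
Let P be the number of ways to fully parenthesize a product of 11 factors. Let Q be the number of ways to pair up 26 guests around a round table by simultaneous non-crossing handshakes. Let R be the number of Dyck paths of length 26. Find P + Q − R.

16796

Parenthesizations of m factors correspond to full binary trees with m leaves, counted by C_{m−1}; m = 11 gives C_10. So P = C_10 = 16796.
With 26 = 2·13 people, non-crossing handshake pairings are non-crossing perfect matchings on a circle, counted by C_13. So Q = C_13 = 742900.
Paths of 13 up- and 13 down-steps that never dip below the axis are Dyck paths; their count is C_13. So R = C_13 = 742900.
P + Q − R = 16796 + 742900 − 742900 = 16796.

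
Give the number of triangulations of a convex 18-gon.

A convex 18-gon is triangulated into 16 triangles, and the number of such triangulations is the Catalan number C_{18−2} = C_16.
C_16 = C_15 · 2(2·15+1)/(15+2) = 9694845 · 62/17 = 35357670.

35357670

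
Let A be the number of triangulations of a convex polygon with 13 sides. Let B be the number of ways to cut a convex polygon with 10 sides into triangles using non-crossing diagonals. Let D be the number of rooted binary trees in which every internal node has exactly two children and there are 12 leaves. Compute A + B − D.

Triangulations of a convex m-gon are counted by C_{m−2}; with m = 13 this is C_11. So A = C_11 = 58786.
A convex 10-gon is triangulated into 8 triangles, and the number of such triangulations is the Catalan number C_{10−2} = C_8. So B = C_8 = 1430.
Full binary trees with 12 leaves have 12−1 = 11 internal nodes, so there are C_11 of them. So D = C_11 = 58786.
A + B − D = 58786 + 1430 − 58786 = 1430.

1430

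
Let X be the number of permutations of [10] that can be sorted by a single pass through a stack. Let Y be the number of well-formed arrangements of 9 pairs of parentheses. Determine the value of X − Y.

By Knuth's characterisation, the stack-sortable permutations of length 10 are the 231-avoiders, numbering C_10. So X = C_10 = 16796.
A balanced arrangement of 9 bracket pairs is a Dyck word of semilength 9, so the count is C_9. So Y = C_9 = 4862.
X − Y = 16796 − 4862 = 11934.

11934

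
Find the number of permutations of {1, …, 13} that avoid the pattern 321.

For any fixed pattern of length 3, the pattern-avoiding permutations of [13] number C_13.
C_13 = C(26,13)/14 = 10400600/14 = 742900.

742900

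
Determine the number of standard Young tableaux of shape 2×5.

Standard Young tableaux of shape 2×n are counted by C_n; here n = 5.
C_5 = C(10,5)/6 = 252/6 = 42.

42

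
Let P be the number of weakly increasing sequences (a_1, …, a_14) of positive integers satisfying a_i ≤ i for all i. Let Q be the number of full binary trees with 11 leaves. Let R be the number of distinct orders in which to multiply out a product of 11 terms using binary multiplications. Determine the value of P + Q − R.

2674440

Weakly increasing sequences with a_i ≤ i biject with Dyck paths of semilength 14, so there are C_14. So P = C_14 = 2674440.
Full binary trees with 11 leaves have 11−1 = 10 internal nodes, so there are C_10 of them. So Q = C_10 = 16796.
Ways to associate a product of 11 factors correspond to binary trees on 11 leaves, so the count is C_10. So R = C_10 = 16796.
P + Q − R = 2674440 + 16796 − 16796 = 2674440.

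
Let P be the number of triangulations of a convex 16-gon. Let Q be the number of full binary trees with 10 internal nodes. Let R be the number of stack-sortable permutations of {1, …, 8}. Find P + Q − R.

A convex 16-gon is triangulated into 14 triangles, and the number of such triangulations is the Catalan number C_{16−2} = C_14. So P = C_14 = 2674440.
The number of full binary trees on 10 internal nodes is the Catalan number C_10. So Q = C_10 = 16796.
Stack-sortable permutations are exactly the 231-avoiding ones, counted by C_n; here n = 8. So R = C_8 = 1430.
P + Q − R = 2674440 + 16796 − 1430 = 2689806.

2689806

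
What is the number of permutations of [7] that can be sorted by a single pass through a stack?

By Knuth's characterisation, the stack-sortable permutations of length 7 are the 231-avoiders, numbering C_7.
C_7 = C_6 · 2(2·6+1)/(6+2) = 132 · 26/8 = 429.

429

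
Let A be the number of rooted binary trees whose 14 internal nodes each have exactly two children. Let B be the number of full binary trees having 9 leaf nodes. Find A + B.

2675870

Full binary trees with n internal nodes are counted by C_n; here n = 14. So A = C_14 = 2674440.
A full binary tree with L leaves has L−1 internal nodes and is counted by C_{L−1}; L = 9 gives C_8. So B = C_8 = 1430.
A + B = 2674440 + 1430 = 2675870.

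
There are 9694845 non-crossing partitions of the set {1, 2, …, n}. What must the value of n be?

Non-crossing partitions of [n] are counted by C_n. Since C_15 = 9694845, the index is 15.

15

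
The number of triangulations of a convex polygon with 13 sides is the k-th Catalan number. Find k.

11

A convex 13-gon is triangulated into 11 triangles, and the number of such triangulations is the Catalan number C_{13−2} = C_11.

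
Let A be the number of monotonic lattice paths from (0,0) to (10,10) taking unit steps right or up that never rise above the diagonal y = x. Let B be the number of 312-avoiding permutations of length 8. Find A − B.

15366

Monotone paths in an n×n grid that stay weakly below the diagonal are counted by C_n; here n = 10. So A = C_10 = 16796.
Permutations of [n] avoiding any single length-3 pattern are counted by C_n; here n = 8. So B = C_8 = 1430.
A − B = 16796 − 1430 = 15366.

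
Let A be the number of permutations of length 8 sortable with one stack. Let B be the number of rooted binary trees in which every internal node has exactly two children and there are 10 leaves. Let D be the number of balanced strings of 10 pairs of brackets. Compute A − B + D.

By Knuth's characterisation, the stack-sortable permutations of length 8 are the 231-avoiders, numbering C_8. So A = C_8 = 1430.
A full binary tree with L leaves has L−1 internal nodes and is counted by C_{L−1}; L = 10 gives C_9. So B = C_9 = 4862.
With 10 pairs the number of balanced bracket strings is the Catalan number C_10. So D = C_10 = 16796.
A − B + D = 1430 − 4862 + 16796 = 13364.

13364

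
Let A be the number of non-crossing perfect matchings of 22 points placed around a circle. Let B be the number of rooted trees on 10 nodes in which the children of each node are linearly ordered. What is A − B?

53924

Pairing 22 circle points by 11 non-crossing chords gives C_11 matchings. So A = C_11 = 58786.
A rooted plane tree on 10 nodes has 9 edges, and such trees are counted by C_9. So B = C_9 = 4862.
A − B = 58786 − 4862 = 53924.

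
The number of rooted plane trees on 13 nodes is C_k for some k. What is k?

12

Rooted ordered (plane) trees on m nodes have m−1 edges and are counted by C_{m−1}; m = 13 gives C_12.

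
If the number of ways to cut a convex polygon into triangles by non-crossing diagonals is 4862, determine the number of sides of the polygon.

Triangulations of a convex m-gon are counted by C_{m−2}, and C_9 = 4862.
So m − 2 = 9, giving m = 11 sides.

11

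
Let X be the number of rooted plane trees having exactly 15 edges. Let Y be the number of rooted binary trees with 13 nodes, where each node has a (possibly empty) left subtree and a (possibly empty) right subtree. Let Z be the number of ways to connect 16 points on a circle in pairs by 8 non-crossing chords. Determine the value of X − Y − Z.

Rooted ordered trees with n edges are counted by C_n; here n = 15. So X = C_15 = 9694845.
Binary trees (left/right distinguished) on n nodes are counted by C_n; here n = 13. So Y = C_13 = 742900.
Non-crossing perfect matchings of 2n points on a circle are counted by C_n; with 16 points, n = 8. So Z = C_8 = 1430.
X − Y − Z = 9694845 − 742900 − 1430 = 8950515.

8950515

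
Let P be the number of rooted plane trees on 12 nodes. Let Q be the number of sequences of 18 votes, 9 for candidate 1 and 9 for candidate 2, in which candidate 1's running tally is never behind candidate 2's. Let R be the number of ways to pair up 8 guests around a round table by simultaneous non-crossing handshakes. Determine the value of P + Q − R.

63634

A rooted plane tree on 12 nodes has 11 edges, and such trees are counted by C_11. So P = C_11 = 58786.
Reading a vote for the leader as '(' and for the other as ')' turns such a sequence into a balanced string of 9 pairs, so the count is C_9. So Q = C_9 = 4862.
Non-crossing handshake pairings of 2n people are counted by C_n; 8 people gives n = 4. So R = C_4 = 14.
P + Q − R = 58786 + 4862 − 14 = 63634.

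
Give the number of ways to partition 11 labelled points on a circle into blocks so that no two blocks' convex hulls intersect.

58786

The non-crossing partitions of [11] form a lattice of size C_11.
C_11 = C_10 · 2(2·10+1)/(10+2) = 16796 · 42/12 = 58786.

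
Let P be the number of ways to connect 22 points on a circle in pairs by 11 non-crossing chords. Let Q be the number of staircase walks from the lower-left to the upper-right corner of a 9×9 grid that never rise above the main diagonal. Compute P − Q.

Pairing 22 circle points by 11 non-crossing chords gives C_11 matchings. So P = C_11 = 58786.
Monotone paths in an n×n grid that stay weakly below the diagonal are counted by C_n; here n = 9. So Q = C_9 = 4862.
P − Q = 58786 − 4862 = 53924.

53924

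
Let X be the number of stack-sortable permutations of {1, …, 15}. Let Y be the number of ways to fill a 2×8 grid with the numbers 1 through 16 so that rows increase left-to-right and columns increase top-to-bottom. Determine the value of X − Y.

9693415

Stack-sortable permutations are exactly the 231-avoiding ones, counted by C_n; here n = 15. So X = C_15 = 9694845.
Standard Young tableaux of shape 2×n are counted by C_n; here n = 8. So Y = C_8 = 1430.
X − Y = 9694845 − 1430 = 9693415.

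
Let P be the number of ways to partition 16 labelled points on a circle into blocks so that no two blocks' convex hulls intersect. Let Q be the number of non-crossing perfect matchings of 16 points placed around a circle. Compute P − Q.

Non-crossing partitions of an n-element set are counted by C_n; here n = 16. So P = C_16 = 35357670.
Non-crossing perfect matchings of 2n points on a circle are counted by C_n; with 16 points, n = 8. So Q = C_8 = 1430.
P − Q = 35357670 − 1430 = 35356240.

35356240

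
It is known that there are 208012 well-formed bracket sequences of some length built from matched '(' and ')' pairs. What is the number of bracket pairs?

Balanced strings of n bracket-pairs are counted by C_n. The Catalan number equal to 208012 is C_12.

12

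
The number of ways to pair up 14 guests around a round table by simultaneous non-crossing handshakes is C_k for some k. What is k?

With 14 = 2·7 people, non-crossing handshake pairings are non-crossing perfect matchings on a circle, counted by C_7.

7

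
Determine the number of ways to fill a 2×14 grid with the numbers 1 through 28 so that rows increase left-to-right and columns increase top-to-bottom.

2674440

Standard Young tableaux of shape 2×n are counted by C_n; here n = 14.
C_14 = C(28,14)/15 = 40116600/15 = 2674440.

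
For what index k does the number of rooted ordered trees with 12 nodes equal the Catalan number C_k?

A rooted plane tree on 12 nodes has 11 edges, and such trees are counted by C_11.

11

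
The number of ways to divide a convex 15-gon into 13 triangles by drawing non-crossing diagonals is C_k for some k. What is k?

The number of triangulations of a 15-gon is the Catalan number C_13 (index = sides − 2).

13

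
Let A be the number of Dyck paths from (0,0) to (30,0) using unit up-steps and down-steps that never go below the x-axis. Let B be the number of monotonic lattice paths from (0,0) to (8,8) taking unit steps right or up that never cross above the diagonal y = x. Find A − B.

A Dyck path with 15 up-steps and 15 down-steps has semilength 15, so there are C_15 of them. So A = C_15 = 9694845.
Monotone paths in an n×n grid that stay weakly below the diagonal are counted by C_n; here n = 8. So B = C_8 = 1430.
A − B = 9694845 − 1430 = 9693415.

9693415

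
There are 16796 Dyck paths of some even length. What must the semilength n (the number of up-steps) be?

10

Dyck paths of semilength n are counted by C_n. The Catalan number equal to 16796 is C_10.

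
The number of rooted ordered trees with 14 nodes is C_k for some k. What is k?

Rooted ordered (plane) trees on m nodes have m−1 edges and are counted by C_{m−1}; m = 14 gives C_13.

13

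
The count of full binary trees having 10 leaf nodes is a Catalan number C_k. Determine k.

Full binary trees with 10 leaves have 10−1 = 9 internal nodes, so there are C_9 of them.

9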